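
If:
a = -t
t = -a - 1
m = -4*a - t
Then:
No Solution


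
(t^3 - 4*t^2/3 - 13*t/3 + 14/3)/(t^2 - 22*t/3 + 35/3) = (t^2 + t - 2)/(t - 5)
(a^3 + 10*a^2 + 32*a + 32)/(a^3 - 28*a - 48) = (a + 4)/(a - 6)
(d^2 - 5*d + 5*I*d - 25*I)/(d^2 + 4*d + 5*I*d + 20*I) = (d - 5)/(d + 4)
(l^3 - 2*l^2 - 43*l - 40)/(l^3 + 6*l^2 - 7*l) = (l^3 - 2*l^2 - 43*l - 40)/(l*(l^2 + 6*l - 7))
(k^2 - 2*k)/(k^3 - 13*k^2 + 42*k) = (k - 2)/(k^2 - 13*k + 42)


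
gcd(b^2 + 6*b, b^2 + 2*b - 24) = b + 6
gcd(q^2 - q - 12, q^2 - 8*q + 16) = q - 4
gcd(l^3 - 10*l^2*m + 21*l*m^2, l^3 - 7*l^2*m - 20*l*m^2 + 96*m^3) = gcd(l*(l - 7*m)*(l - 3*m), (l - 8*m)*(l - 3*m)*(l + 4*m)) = l - 3*m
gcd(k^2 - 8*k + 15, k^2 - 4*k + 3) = k - 3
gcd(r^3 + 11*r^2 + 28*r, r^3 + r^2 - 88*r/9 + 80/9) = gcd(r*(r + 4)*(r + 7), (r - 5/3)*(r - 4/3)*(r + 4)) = r + 4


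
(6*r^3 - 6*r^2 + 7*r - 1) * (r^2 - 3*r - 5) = 6*r^5 - 24*r^4 - 5*r^3 + 8*r^2 - 32*r + 5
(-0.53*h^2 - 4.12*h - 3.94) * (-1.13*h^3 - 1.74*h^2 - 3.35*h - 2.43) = 0.5989*h^5 + 5.5778*h^4 + 13.3965*h^3 + 21.9455*h^2 + 23.2106*h + 9.5742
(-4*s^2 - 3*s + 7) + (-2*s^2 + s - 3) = -6*s^2 - 2*s + 4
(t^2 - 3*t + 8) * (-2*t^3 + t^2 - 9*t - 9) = -2*t^5 + 7*t^4 - 28*t^3 + 26*t^2 - 45*t - 72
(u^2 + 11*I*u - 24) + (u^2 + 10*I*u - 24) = 2*u^2 + 21*I*u - 48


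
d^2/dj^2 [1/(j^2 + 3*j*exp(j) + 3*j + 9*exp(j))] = (-(3*j*exp(j) + 15*exp(j) + 2)*(j^2 + 3*j*exp(j) + 3*j + 9*exp(j)) + 2*(3*j*exp(j) + 2*j + 12*exp(j) + 3)^2)/(j^2 + 3*j*exp(j) + 3*j + 9*exp(j))^3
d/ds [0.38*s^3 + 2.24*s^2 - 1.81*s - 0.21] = 1.14*s^2 + 4.48*s - 1.81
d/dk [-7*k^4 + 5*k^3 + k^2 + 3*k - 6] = -28*k^3 + 15*k^2 + 2*k + 3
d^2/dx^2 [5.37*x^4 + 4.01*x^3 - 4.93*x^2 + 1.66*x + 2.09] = 64.44*x^2 + 24.06*x - 9.86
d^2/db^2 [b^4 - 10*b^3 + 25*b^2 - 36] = 12*b^2 - 60*b + 50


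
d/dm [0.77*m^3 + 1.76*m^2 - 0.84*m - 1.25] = 2.31*m^2 + 3.52*m - 0.84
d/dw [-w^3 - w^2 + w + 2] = -3*w^2 - 2*w + 1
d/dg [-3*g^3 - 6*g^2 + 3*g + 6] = -9*g^2 - 12*g + 3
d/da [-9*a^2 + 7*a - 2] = 7 - 18*a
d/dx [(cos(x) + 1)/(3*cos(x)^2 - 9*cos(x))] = (sin(x) - 3*sin(x)/cos(x)^2 + 2*tan(x))/(3*(cos(x) - 3)^2)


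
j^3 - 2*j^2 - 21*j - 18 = (j - 6)*(j + 1)*(j + 3)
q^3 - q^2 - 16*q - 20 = (q - 5)*(q + 2)^2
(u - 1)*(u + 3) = u^2 + 2*u - 3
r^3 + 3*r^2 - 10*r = r*(r - 2)*(r + 5)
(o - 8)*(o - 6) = o^2 - 14*o + 48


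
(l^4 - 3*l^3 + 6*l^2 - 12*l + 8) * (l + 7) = l^5 + 4*l^4 - 15*l^3 + 30*l^2 - 76*l + 56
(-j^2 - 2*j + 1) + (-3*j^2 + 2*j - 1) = -4*j^2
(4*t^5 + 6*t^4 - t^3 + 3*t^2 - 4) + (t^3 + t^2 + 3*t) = 4*t^5 + 6*t^4 + 4*t^2 + 3*t - 4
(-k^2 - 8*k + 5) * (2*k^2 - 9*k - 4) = -2*k^4 - 7*k^3 + 86*k^2 - 13*k - 20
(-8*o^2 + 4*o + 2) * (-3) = 24*o^2 - 12*o - 6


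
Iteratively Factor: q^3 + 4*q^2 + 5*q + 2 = (q + 1)*(q^2 + 3*q + 2) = (q + 1)^2*(q + 2)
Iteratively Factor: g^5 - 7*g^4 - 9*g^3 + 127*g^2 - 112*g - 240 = (g + 1)*(g^4 - 8*g^3 - g^2 + 128*g - 240) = (g - 3)*(g + 1)*(g^3 - 5*g^2 - 16*g + 80) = (g - 5)*(g - 3)*(g + 1)*(g^2 - 16) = (g - 5)*(g - 3)*(g + 1)*(g + 4)*(g - 4)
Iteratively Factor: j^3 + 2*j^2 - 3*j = (j - 1)*(j^2 + 3*j) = j*(j - 1)*(j + 3)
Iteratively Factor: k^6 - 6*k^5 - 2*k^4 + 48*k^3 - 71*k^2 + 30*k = (k + 3)*(k^5 - 9*k^4 + 25*k^3 - 27*k^2 + 10*k) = (k - 1)*(k + 3)*(k^4 - 8*k^3 + 17*k^2 - 10*k) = (k - 2)*(k - 1)*(k + 3)*(k^3 - 6*k^2 + 5*k) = (k - 5)*(k - 2)*(k - 1)*(k + 3)*(k^2 - k) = k*(k - 5)*(k - 2)*(k - 1)*(k + 3)*(k - 1)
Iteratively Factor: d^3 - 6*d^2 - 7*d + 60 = (d + 3)*(d^2 - 9*d + 20) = (d - 4)*(d + 3)*(d - 5)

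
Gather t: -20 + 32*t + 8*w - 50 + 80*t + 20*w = 112*t + 28*w - 70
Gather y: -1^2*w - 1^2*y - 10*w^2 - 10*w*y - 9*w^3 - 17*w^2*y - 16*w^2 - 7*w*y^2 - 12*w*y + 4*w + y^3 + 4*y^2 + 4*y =-9*w^3 - 26*w^2 + 3*w + y^3 + y^2*(4 - 7*w) + y*(-17*w^2 - 22*w + 3)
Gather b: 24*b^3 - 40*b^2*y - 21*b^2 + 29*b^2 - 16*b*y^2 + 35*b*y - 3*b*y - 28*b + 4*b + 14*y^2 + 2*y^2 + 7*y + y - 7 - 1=24*b^3 + b^2*(8 - 40*y) + b*(-16*y^2 + 32*y - 24) + 16*y^2 + 8*y - 8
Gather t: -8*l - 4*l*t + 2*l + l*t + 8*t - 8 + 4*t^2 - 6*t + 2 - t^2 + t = -6*l + 3*t^2 + t*(3 - 3*l) - 6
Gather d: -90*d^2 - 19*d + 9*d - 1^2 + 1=-90*d^2 - 10*d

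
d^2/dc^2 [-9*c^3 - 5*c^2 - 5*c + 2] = -54*c - 10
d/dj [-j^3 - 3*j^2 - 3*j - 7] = -3*j^2 - 6*j - 3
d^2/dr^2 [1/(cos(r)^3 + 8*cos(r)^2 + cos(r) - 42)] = ((7*cos(r) + 64*cos(2*r) + 9*cos(3*r))*(cos(r)^3 + 8*cos(r)^2 + cos(r) - 42)/4 + 2*(3*cos(r)^2 + 16*cos(r) + 1)^2*sin(r)^2)/(cos(r)^3 + 8*cos(r)^2 + cos(r) - 42)^3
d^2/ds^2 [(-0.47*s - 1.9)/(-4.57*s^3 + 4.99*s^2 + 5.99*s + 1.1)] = (58.895418*s^5 + 411.867594*s^4 - 644.112784*s^3 + 0.146399999999971*s^2 + 382.57596*s + 109.29252)/(95.443993*s^9 - 312.646953*s^8 - 33.921282*s^7 + 626.414873*s^6 + 194.969754*s^5 - 438.625047*s^4 - 395.607359*s^3 - 136.51803*s^2 - 21.7437*s - 1.331)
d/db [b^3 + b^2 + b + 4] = 3*b^2 + 2*b + 1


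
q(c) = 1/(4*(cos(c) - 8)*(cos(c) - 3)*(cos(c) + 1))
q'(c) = sin(c)/(4*(cos(c) - 8)*(cos(c) - 3)*(cos(c) + 1)^2) + sin(c)/(4*(cos(c) - 8)*(cos(c) - 3)^2*(cos(c) + 1)) + sin(c)/(4*(cos(c) - 8)^2*(cos(c) - 3)*(cos(c) + 1))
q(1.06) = 0.01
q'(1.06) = 0.00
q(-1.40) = 0.01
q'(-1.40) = -0.00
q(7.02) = 0.01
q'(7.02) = -0.00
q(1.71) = 0.01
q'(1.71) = 0.01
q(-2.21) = 0.02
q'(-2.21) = -0.03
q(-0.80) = 0.01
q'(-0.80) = -0.00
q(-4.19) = 0.02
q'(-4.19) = 0.02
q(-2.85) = 0.17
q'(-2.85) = -1.12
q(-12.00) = 0.01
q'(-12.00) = 0.00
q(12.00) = 0.01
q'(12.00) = 0.00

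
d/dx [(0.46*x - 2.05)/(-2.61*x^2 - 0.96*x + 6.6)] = (1.2006*x^2 - 10.701*x + 1.068)/(6.8121*x^4 + 5.0112*x^3 - 33.5304*x^2 - 12.672*x + 43.56)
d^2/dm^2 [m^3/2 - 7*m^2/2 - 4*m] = 3*m - 7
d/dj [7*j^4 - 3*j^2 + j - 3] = 28*j^3 - 6*j + 1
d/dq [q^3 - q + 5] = 3*q^2 - 1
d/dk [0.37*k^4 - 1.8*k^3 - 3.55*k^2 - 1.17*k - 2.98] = 1.48*k^3 - 5.4*k^2 - 7.1*k - 1.17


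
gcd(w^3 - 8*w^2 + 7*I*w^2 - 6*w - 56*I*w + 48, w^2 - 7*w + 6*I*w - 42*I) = w + 6*I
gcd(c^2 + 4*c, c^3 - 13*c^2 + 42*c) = c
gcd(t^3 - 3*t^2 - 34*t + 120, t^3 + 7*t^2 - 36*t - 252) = t + 6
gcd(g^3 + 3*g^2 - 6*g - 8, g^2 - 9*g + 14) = g - 2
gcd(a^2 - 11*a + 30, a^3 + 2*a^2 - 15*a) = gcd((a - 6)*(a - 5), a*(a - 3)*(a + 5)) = 1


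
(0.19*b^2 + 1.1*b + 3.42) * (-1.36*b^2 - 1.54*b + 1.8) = -0.2584*b^4 - 1.7886*b^3 - 6.0032*b^2 - 3.2868*b + 6.156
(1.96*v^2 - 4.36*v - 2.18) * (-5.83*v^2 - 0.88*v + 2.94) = -11.4268*v^4 + 23.694*v^3 + 22.3086*v^2 - 10.9*v - 6.4092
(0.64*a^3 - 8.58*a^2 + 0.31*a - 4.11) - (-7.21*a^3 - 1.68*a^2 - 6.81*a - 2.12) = 7.85*a^3 - 6.9*a^2 + 7.12*a - 1.99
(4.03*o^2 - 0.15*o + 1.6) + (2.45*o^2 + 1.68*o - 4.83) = 6.48*o^2 + 1.53*o - 3.23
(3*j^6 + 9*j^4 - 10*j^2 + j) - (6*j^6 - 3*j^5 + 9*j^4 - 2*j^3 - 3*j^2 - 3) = -3*j^6 + 3*j^5 + 2*j^3 - 7*j^2 + j + 3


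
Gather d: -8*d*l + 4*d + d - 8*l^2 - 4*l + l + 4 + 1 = d*(5 - 8*l) - 8*l^2 - 3*l + 5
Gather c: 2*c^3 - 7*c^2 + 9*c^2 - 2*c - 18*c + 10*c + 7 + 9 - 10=2*c^3 + 2*c^2 - 10*c + 6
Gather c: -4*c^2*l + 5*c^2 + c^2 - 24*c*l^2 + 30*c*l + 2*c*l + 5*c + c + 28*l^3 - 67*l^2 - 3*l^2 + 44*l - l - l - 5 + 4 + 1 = c^2*(6 - 4*l) + c*(-24*l^2 + 32*l + 6) + 28*l^3 - 70*l^2 + 42*l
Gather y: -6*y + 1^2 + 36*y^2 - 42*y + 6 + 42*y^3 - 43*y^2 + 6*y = 42*y^3 - 7*y^2 - 42*y + 7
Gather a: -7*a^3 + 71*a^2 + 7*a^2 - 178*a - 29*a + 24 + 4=-7*a^3 + 78*a^2 - 207*a + 28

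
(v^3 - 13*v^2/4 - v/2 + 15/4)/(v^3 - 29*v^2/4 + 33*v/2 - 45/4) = (v + 1)/(v - 3)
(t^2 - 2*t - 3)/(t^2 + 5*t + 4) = (t - 3)/(t + 4)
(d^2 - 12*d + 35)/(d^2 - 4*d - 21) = (d - 5)/(d + 3)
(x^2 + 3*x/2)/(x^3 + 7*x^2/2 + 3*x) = 1/(x + 2)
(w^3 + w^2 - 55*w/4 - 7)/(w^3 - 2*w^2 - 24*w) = (w^2 - 3*w - 7/4)/(w*(w - 6))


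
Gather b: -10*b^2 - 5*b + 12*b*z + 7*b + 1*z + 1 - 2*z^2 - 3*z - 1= -10*b^2 + b*(12*z + 2) - 2*z^2 - 2*z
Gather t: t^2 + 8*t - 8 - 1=t^2 + 8*t - 9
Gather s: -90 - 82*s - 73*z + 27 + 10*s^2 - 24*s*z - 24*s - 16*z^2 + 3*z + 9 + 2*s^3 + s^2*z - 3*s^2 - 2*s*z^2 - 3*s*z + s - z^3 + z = 2*s^3 + s^2*(z + 7) + s*(-2*z^2 - 27*z - 105) - z^3 - 16*z^2 - 69*z - 54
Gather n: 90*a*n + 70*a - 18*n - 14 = 70*a + n*(90*a - 18) - 14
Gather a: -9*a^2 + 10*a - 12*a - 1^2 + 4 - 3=-9*a^2 - 2*a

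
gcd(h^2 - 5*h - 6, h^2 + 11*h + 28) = 1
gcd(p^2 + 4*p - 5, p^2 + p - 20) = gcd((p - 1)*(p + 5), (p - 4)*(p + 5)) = p + 5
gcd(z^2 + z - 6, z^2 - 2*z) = z - 2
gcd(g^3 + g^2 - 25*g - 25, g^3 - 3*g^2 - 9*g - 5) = g^2 - 4*g - 5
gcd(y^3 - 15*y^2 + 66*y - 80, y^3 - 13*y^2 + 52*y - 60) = y^2 - 7*y + 10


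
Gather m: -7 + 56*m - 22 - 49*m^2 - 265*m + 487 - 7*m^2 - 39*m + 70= -56*m^2 - 248*m + 528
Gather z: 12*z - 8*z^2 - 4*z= -8*z^2 + 8*z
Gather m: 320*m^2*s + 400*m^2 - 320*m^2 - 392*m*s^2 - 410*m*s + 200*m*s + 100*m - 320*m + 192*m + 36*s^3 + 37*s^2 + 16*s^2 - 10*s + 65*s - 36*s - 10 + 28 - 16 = m^2*(320*s + 80) + m*(-392*s^2 - 210*s - 28) + 36*s^3 + 53*s^2 + 19*s + 2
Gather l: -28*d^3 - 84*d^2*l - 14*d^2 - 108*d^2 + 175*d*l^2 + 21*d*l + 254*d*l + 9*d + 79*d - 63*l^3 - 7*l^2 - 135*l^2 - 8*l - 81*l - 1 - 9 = -28*d^3 - 122*d^2 + 88*d - 63*l^3 + l^2*(175*d - 142) + l*(-84*d^2 + 275*d - 89) - 10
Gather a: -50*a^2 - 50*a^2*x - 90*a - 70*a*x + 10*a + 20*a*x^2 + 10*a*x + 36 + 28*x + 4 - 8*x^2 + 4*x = a^2*(-50*x - 50) + a*(20*x^2 - 60*x - 80) - 8*x^2 + 32*x + 40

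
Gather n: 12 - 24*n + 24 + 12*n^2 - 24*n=12*n^2 - 48*n + 36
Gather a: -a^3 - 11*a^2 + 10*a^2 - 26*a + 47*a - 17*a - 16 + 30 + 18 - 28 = -a^3 - a^2 + 4*a + 4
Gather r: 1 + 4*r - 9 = 4*r - 8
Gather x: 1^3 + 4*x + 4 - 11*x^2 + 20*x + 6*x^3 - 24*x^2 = 6*x^3 - 35*x^2 + 24*x + 5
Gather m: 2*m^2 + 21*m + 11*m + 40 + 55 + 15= 2*m^2 + 32*m + 110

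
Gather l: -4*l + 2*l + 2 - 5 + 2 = -2*l - 1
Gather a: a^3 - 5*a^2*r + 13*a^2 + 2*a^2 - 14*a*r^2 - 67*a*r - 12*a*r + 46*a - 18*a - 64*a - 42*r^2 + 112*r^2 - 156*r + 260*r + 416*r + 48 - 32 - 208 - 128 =a^3 + a^2*(15 - 5*r) + a*(-14*r^2 - 79*r - 36) + 70*r^2 + 520*r - 320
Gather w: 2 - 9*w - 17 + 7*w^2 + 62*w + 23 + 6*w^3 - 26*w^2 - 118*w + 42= 6*w^3 - 19*w^2 - 65*w + 50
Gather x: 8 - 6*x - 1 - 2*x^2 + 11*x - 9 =-2*x^2 + 5*x - 2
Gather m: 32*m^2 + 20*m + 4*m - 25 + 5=32*m^2 + 24*m - 20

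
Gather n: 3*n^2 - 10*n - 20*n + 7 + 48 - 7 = 3*n^2 - 30*n + 48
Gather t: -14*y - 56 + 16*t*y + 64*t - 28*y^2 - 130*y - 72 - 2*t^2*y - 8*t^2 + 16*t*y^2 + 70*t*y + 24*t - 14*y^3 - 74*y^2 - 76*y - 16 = t^2*(-2*y - 8) + t*(16*y^2 + 86*y + 88) - 14*y^3 - 102*y^2 - 220*y - 144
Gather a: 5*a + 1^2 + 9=5*a + 10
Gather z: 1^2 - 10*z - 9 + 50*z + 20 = 40*z + 12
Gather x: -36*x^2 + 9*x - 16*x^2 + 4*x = -52*x^2 + 13*x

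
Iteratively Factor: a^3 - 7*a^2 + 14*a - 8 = (a - 4)*(a^2 - 3*a + 2) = (a - 4)*(a - 2)*(a - 1)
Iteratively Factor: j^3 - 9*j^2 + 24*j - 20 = (j - 2)*(j^2 - 7*j + 10) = (j - 5)*(j - 2)*(j - 2)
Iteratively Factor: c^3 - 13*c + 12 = (c - 3)*(c^2 + 3*c - 4) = (c - 3)*(c - 1)*(c + 4)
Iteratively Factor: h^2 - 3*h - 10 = (h - 5)*(h + 2)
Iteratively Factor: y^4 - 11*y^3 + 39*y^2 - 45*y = (y)*(y^3 - 11*y^2 + 39*y - 45) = y*(y - 3)*(y^2 - 8*y + 15) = y*(y - 5)*(y - 3)*(y - 3)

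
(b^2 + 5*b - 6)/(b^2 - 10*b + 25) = (b^2 + 5*b - 6)/(b^2 - 10*b + 25)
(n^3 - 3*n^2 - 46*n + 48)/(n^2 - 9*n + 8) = n + 6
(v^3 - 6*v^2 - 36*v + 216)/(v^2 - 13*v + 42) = (v^2 - 36)/(v - 7)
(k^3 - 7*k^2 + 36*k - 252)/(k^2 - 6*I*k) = k - 7 + 6*I - 42*I/k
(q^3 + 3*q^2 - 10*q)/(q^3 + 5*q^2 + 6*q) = (q^2 + 3*q - 10)/(q^2 + 5*q + 6)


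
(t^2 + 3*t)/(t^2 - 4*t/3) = 3*(t + 3)/(3*t - 4)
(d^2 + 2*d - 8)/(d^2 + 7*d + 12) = (d - 2)/(d + 3)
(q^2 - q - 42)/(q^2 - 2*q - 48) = (q - 7)/(q - 8)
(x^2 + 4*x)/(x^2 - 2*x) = (x + 4)/(x - 2)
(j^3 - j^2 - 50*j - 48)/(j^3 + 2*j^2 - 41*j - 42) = (j^2 - 2*j - 48)/(j^2 + j - 42)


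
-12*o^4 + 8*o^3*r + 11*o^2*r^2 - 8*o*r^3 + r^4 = (-6*o + r)*(-2*o + r)*(-o + r)*(o + r)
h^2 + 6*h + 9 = (h + 3)^2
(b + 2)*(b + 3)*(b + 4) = b^3 + 9*b^2 + 26*b + 24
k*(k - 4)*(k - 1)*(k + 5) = k^4 - 21*k^2 + 20*k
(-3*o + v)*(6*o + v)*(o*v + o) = -18*o^3*v - 18*o^3 + 3*o^2*v^2 + 3*o^2*v + o*v^3 + o*v^2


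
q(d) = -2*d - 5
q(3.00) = -11.00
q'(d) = -2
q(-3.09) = 1.18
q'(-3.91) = -2.00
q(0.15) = -5.30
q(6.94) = -18.88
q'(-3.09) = -2.00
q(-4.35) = 3.70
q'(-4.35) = -2.00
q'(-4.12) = -2.00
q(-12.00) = 19.00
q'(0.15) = -2.00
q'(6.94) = -2.00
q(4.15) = -13.30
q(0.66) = -6.32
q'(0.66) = -2.00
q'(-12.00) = -2.00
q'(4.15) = -2.00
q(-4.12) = 3.24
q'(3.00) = -2.00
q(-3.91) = 2.82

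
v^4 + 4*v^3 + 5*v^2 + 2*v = v*(v + 1)^2*(v + 2)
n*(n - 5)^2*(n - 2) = n^4 - 12*n^3 + 45*n^2 - 50*n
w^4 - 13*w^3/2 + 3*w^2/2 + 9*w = w*(w - 6)*(w - 3/2)*(w + 1)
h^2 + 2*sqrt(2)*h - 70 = (h - 5*sqrt(2))*(h + 7*sqrt(2))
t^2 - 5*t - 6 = (t - 6)*(t + 1)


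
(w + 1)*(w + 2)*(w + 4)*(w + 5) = w^4 + 12*w^3 + 49*w^2 + 78*w + 40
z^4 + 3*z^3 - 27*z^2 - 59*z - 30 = (z - 5)*(z + 1)^2*(z + 6)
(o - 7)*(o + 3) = o^2 - 4*o - 21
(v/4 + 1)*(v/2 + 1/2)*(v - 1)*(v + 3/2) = v^4/8 + 11*v^3/16 + 5*v^2/8 - 11*v/16 - 3/4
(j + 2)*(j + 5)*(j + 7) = j^3 + 14*j^2 + 59*j + 70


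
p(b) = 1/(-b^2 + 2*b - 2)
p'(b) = (2*b - 2)/(-b^2 + 2*b - 2)^2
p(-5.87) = -0.02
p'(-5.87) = -0.01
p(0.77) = -0.95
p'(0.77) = -0.41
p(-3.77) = -0.04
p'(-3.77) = -0.02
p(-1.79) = -0.11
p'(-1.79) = -0.07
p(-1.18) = -0.17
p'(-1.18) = -0.13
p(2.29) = -0.38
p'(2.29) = 0.36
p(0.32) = -0.68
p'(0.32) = -0.64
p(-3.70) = -0.04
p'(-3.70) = -0.02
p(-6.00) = -0.02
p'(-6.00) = -0.00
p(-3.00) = -0.06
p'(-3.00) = -0.03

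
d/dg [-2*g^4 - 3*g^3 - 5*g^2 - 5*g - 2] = -8*g^3 - 9*g^2 - 10*g - 5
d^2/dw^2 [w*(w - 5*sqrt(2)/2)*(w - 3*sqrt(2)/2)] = 6*w - 8*sqrt(2)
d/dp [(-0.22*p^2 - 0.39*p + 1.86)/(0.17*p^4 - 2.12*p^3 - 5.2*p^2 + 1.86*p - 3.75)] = (0.0748*p^5 - 0.2675*p^4 - 2.9184*p^3 + 9.3924*p^2 + 20.994*p - 1.9971)/(0.0289*p^8 - 0.7208*p^7 + 2.7264*p^6 + 22.6804*p^5 + 17.8786*p^4 - 3.444*p^3 + 42.4596*p^2 - 13.95*p + 14.0625)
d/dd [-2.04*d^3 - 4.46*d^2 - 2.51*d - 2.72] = -6.12*d^2 - 8.92*d - 2.51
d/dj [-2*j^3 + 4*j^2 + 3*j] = -6*j^2 + 8*j + 3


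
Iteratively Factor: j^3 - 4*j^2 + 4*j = (j)*(j^2 - 4*j + 4) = j*(j - 2)*(j - 2)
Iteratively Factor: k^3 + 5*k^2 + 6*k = (k + 2)*(k^2 + 3*k) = k*(k + 2)*(k + 3)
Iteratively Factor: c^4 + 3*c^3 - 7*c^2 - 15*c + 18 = (c - 1)*(c^3 + 4*c^2 - 3*c - 18) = (c - 2)*(c - 1)*(c^2 + 6*c + 9) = (c - 2)*(c - 1)*(c + 3)*(c + 3)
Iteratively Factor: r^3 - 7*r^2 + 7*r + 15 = (r - 3)*(r^2 - 4*r - 5) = (r - 5)*(r - 3)*(r + 1)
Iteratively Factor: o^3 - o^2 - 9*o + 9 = (o - 1)*(o^2 - 9) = (o - 1)*(o + 3)*(o - 3)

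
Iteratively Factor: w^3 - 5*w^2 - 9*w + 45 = (w + 3)*(w^2 - 8*w + 15) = (w - 3)*(w + 3)*(w - 5)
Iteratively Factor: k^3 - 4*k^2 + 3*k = (k - 1)*(k^2 - 3*k) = (k - 3)*(k - 1)*(k)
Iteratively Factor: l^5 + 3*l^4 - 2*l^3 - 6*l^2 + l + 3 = (l + 3)*(l^4 - 2*l^2 + 1) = (l + 1)*(l + 3)*(l^3 - l^2 - l + 1) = (l - 1)*(l + 1)*(l + 3)*(l^2 - 1) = (l - 1)*(l + 1)^2*(l + 3)*(l - 1)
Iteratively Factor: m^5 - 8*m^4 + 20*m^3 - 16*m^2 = (m - 4)*(m^4 - 4*m^3 + 4*m^2) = m*(m - 4)*(m^3 - 4*m^2 + 4*m) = m*(m - 4)*(m - 2)*(m^2 - 2*m) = m^2*(m - 4)*(m - 2)*(m - 2)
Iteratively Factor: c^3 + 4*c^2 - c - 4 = (c + 1)*(c^2 + 3*c - 4) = (c - 1)*(c + 1)*(c + 4)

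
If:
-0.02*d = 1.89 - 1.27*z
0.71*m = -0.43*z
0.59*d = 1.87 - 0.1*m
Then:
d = 3.33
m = -0.93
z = 1.54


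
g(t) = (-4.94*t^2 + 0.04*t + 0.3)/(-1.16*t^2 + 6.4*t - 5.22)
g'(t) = (0.04 - 9.88*t)/(-1.16*t^2 + 6.4*t - 5.22) + (2.32*t - 6.4)*(-4.94*t^2 + 0.04*t + 0.3)/(-1.16*t^2 + 6.4*t - 5.22)^2 = (-31.5696*t^2 + 52.2696*t - 2.1288)/(1.3456*t^4 - 14.848*t^3 + 53.0704*t^2 - 66.816*t + 27.2484)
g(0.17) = -0.04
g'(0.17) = 0.34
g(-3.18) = 1.33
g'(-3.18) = -0.35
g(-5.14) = 1.90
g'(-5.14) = -0.23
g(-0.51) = 0.11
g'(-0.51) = -0.48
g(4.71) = 134.77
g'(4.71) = -696.21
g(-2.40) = 1.04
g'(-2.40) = -0.42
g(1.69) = -6.02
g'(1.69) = -0.76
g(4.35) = -138.83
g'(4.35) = -829.23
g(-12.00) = 2.86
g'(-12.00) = -0.08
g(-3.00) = 1.27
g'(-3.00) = -0.36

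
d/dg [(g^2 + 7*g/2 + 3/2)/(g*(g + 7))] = (7*g^2 - 6*g - 21)/(2*g^2*(g^2 + 14*g + 49))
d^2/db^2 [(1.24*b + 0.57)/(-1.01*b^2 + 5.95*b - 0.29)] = (-(1.24*b + 0.57)*(2.02*b - 5.95)*(4.04*b - 11.9) + (7.5144*b - 13.6046)*(1.01*b^2 - 5.95*b + 0.29))/(1.01*b^2 - 5.95*b + 0.29)^3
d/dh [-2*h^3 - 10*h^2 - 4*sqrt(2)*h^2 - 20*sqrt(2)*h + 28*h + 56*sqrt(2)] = -6*h^2 - 20*h - 8*sqrt(2)*h - 20*sqrt(2) + 28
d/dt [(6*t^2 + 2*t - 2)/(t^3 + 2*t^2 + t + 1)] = 2*(-3*t^4 - 2*t^3 + 4*t^2 + 10*t + 2)/(t^6 + 4*t^5 + 6*t^4 + 6*t^3 + 5*t^2 + 2*t + 1)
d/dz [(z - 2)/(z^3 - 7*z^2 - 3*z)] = (-z*(-z^2 + 7*z + 3) + (z - 2)*(-3*z^2 + 14*z + 3))/(z^2*(-z^2 + 7*z + 3)^2)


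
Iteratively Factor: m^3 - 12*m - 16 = (m + 2)*(m^2 - 2*m - 8) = (m - 4)*(m + 2)*(m + 2)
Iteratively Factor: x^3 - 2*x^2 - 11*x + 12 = (x + 3)*(x^2 - 5*x + 4) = (x - 1)*(x + 3)*(x - 4)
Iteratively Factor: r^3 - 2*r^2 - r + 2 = (r + 1)*(r^2 - 3*r + 2) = (r - 1)*(r + 1)*(r - 2)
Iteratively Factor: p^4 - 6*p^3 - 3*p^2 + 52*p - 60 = (p + 3)*(p^3 - 9*p^2 + 24*p - 20) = (p - 2)*(p + 3)*(p^2 - 7*p + 10) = (p - 2)^2*(p + 3)*(p - 5)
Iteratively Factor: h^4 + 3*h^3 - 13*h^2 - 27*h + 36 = (h - 1)*(h^3 + 4*h^2 - 9*h - 36) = (h - 1)*(h + 4)*(h^2 - 9) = (h - 1)*(h + 3)*(h + 4)*(h - 3)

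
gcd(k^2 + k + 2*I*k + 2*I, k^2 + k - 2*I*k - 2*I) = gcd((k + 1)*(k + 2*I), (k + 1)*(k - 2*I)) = k + 1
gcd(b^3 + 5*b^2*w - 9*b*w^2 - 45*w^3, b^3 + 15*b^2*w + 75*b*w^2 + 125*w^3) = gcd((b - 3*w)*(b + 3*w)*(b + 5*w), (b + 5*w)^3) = b + 5*w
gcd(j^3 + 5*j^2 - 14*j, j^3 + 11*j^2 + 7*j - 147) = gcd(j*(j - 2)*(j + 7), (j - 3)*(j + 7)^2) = j + 7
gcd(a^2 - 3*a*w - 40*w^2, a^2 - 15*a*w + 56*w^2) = -a + 8*w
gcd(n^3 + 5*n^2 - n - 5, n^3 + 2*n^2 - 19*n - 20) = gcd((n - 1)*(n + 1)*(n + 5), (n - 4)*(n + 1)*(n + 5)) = n^2 + 6*n + 5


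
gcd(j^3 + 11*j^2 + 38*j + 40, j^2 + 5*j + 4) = j + 4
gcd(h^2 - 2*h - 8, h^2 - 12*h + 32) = h - 4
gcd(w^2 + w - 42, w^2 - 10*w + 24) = w - 6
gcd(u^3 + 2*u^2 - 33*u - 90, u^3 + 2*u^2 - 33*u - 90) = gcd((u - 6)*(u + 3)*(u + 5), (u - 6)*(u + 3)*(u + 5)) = u^3 + 2*u^2 - 33*u - 90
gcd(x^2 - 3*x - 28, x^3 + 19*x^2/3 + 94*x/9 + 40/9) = x + 4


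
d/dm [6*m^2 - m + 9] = 12*m - 1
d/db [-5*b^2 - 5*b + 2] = -10*b - 5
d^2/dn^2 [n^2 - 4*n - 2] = 2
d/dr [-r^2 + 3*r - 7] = 3 - 2*r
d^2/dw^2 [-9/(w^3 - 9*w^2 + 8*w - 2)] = 18*(3*(w - 3)*(w^3 - 9*w^2 + 8*w - 2) - (3*w^2 - 18*w + 8)^2)/(w^3 - 9*w^2 + 8*w - 2)^3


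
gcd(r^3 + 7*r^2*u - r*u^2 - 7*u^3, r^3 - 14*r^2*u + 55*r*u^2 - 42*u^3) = r - u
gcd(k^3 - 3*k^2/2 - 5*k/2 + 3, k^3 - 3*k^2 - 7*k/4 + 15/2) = k^2 - k/2 - 3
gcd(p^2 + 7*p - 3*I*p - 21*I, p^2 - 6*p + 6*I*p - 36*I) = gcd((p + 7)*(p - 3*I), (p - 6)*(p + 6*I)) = 1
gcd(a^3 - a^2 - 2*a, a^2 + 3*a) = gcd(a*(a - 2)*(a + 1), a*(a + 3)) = a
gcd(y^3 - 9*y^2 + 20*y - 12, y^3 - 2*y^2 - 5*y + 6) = y - 1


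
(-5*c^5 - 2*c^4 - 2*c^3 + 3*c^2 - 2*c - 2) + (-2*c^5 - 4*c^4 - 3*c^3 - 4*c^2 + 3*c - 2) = -7*c^5 - 6*c^4 - 5*c^3 - c^2 + c - 4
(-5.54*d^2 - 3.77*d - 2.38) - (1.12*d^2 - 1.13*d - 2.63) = -6.66*d^2 - 2.64*d + 0.25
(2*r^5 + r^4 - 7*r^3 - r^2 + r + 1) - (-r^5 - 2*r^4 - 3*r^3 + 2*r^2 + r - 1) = 3*r^5 + 3*r^4 - 4*r^3 - 3*r^2 + 2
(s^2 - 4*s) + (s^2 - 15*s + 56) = 2*s^2 - 19*s + 56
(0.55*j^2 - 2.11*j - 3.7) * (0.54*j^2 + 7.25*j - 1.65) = 0.297*j^4 + 2.8481*j^3 - 18.203*j^2 - 23.3435*j + 6.105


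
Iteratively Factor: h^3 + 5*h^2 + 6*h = (h)*(h^2 + 5*h + 6) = h*(h + 3)*(h + 2)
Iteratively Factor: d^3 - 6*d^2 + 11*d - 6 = (d - 3)*(d^2 - 3*d + 2) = (d - 3)*(d - 2)*(d - 1)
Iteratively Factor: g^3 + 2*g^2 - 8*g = (g)*(g^2 + 2*g - 8) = g*(g - 2)*(g + 4)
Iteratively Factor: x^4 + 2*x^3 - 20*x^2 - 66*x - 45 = (x + 3)*(x^3 - x^2 - 17*x - 15) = (x - 5)*(x + 3)*(x^2 + 4*x + 3) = (x - 5)*(x + 1)*(x + 3)*(x + 3)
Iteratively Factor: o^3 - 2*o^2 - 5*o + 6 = (o - 1)*(o^2 - o - 6) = (o - 3)*(o - 1)*(o + 2)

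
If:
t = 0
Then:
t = 0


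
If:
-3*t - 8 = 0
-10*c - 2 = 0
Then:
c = -1/5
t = -8/3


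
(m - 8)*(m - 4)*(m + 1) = m^3 - 11*m^2 + 20*m + 32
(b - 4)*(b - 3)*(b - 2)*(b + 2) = b^4 - 7*b^3 + 8*b^2 + 28*b - 48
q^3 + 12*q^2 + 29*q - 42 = (q - 1)*(q + 6)*(q + 7)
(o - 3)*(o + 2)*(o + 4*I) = o^3 - o^2 + 4*I*o^2 - 6*o - 4*I*o - 24*I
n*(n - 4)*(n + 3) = n^3 - n^2 - 12*n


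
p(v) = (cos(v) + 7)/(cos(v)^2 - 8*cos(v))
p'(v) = (2*sin(v)*cos(v) - 8*sin(v))*(cos(v) + 7)/(cos(v)^2 - 8*cos(v))^2 - sin(v)/(cos(v)^2 - 8*cos(v))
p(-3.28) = 0.67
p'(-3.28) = -0.12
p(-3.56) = 0.75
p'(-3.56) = -0.42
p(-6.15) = -1.15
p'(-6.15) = -0.11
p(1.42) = -6.06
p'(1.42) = -38.30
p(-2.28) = 1.13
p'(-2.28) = 1.55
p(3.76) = 0.86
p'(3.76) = 0.75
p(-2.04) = 1.71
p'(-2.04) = 3.79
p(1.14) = -2.34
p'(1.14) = -4.53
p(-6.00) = -1.18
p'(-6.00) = -0.25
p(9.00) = 0.75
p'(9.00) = -0.42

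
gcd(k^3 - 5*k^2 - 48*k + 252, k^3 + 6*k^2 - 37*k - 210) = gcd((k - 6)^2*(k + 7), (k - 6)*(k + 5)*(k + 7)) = k^2 + k - 42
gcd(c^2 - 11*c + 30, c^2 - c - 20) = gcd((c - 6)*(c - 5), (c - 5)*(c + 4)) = c - 5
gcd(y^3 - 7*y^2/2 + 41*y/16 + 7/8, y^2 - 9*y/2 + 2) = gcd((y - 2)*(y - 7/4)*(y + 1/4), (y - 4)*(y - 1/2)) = 1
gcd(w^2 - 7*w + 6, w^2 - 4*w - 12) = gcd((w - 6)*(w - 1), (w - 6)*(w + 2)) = w - 6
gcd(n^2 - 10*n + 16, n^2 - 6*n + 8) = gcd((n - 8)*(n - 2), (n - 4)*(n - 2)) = n - 2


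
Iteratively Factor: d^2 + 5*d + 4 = (d + 4)*(d + 1)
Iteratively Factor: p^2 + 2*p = (p + 2)*(p)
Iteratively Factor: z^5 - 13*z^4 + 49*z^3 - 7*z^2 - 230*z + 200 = (z - 1)*(z^4 - 12*z^3 + 37*z^2 + 30*z - 200) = (z - 4)*(z - 1)*(z^3 - 8*z^2 + 5*z + 50) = (z - 5)*(z - 4)*(z - 1)*(z^2 - 3*z - 10) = (z - 5)*(z - 4)*(z - 1)*(z + 2)*(z - 5)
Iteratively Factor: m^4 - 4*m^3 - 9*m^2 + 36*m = (m - 3)*(m^3 - m^2 - 12*m) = m*(m - 3)*(m^2 - m - 12) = m*(m - 3)*(m + 3)*(m - 4)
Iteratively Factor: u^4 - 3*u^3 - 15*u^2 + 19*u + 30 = (u + 1)*(u^3 - 4*u^2 - 11*u + 30) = (u - 2)*(u + 1)*(u^2 - 2*u - 15) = (u - 5)*(u - 2)*(u + 1)*(u + 3)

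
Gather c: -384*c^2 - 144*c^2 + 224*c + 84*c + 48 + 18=-528*c^2 + 308*c + 66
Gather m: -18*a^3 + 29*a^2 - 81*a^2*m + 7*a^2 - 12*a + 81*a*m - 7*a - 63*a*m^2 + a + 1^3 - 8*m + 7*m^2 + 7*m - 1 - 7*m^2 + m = -18*a^3 + 36*a^2 - 63*a*m^2 - 18*a + m*(-81*a^2 + 81*a)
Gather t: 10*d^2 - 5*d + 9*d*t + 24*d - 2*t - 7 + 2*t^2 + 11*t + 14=10*d^2 + 19*d + 2*t^2 + t*(9*d + 9) + 7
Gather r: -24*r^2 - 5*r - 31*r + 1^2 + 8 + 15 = -24*r^2 - 36*r + 24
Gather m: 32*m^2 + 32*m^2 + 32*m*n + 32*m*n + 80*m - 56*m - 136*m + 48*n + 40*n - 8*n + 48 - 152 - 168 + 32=64*m^2 + m*(64*n - 112) + 80*n - 240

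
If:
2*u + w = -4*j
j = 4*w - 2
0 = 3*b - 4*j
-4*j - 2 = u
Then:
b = -56/45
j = -14/15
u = 26/15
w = 4/15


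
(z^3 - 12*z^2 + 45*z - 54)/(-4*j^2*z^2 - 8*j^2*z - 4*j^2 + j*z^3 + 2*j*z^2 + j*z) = (-z^3 + 12*z^2 - 45*z + 54)/(j*(4*j*z^2 + 8*j*z + 4*j - z^3 - 2*z^2 - z))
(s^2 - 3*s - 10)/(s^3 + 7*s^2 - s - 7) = (s^2 - 3*s - 10)/(s^3 + 7*s^2 - s - 7)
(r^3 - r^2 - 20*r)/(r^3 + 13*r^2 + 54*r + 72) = r*(r - 5)/(r^2 + 9*r + 18)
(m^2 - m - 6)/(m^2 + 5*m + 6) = (m - 3)/(m + 3)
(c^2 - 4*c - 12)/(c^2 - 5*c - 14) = (c - 6)/(c - 7)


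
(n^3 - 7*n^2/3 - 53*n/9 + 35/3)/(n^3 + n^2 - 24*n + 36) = (9*n^2 + 6*n - 35)/(9*(n^2 + 4*n - 12))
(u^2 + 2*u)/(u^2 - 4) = u/(u - 2)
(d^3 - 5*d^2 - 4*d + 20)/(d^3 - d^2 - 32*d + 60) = (d + 2)/(d + 6)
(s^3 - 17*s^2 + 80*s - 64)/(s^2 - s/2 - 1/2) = 2*(s^2 - 16*s + 64)/(2*s + 1)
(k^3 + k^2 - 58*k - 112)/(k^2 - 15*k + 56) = (k^2 + 9*k + 14)/(k - 7)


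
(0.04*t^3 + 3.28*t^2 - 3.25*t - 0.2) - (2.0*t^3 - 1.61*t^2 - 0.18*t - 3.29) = -1.96*t^3 + 4.89*t^2 - 3.07*t + 3.09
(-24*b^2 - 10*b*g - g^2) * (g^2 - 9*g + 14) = -24*b^2*g^2 + 216*b^2*g - 336*b^2 - 10*b*g^3 + 90*b*g^2 - 140*b*g - g^4 + 9*g^3 - 14*g^2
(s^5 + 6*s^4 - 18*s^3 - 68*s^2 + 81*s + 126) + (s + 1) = s^5 + 6*s^4 - 18*s^3 - 68*s^2 + 82*s + 127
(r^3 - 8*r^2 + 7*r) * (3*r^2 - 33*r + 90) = 3*r^5 - 57*r^4 + 375*r^3 - 951*r^2 + 630*r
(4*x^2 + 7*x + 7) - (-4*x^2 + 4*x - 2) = 8*x^2 + 3*x + 9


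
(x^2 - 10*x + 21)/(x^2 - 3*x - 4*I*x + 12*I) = (x - 7)/(x - 4*I)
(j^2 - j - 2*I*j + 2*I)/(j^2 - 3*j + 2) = (j - 2*I)/(j - 2)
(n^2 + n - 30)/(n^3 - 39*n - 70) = (-n^2 - n + 30)/(-n^3 + 39*n + 70)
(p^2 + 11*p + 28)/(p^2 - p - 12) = (p^2 + 11*p + 28)/(p^2 - p - 12)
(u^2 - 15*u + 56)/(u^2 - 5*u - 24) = (u - 7)/(u + 3)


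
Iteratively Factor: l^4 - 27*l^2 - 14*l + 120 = (l - 5)*(l^3 + 5*l^2 - 2*l - 24) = (l - 5)*(l - 2)*(l^2 + 7*l + 12) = (l - 5)*(l - 2)*(l + 4)*(l + 3)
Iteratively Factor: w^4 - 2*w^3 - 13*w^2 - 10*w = (w)*(w^3 - 2*w^2 - 13*w - 10) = w*(w - 5)*(w^2 + 3*w + 2) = w*(w - 5)*(w + 2)*(w + 1)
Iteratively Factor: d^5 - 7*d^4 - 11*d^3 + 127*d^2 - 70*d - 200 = (d - 2)*(d^4 - 5*d^3 - 21*d^2 + 85*d + 100) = (d - 5)*(d - 2)*(d^3 - 21*d - 20) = (d - 5)^2*(d - 2)*(d^2 + 5*d + 4) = (d - 5)^2*(d - 2)*(d + 4)*(d + 1)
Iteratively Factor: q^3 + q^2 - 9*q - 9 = (q + 1)*(q^2 - 9) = (q + 1)*(q + 3)*(q - 3)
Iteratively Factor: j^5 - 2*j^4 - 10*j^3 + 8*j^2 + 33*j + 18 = (j + 2)*(j^4 - 4*j^3 - 2*j^2 + 12*j + 9) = (j + 1)*(j + 2)*(j^3 - 5*j^2 + 3*j + 9) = (j + 1)^2*(j + 2)*(j^2 - 6*j + 9) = (j - 3)*(j + 1)^2*(j + 2)*(j - 3)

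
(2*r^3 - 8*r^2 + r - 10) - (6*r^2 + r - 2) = 2*r^3 - 14*r^2 - 8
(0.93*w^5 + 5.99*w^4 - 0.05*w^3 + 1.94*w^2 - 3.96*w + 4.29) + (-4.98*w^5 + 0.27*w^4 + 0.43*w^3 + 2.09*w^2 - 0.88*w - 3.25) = -4.05*w^5 + 6.26*w^4 + 0.38*w^3 + 4.03*w^2 - 4.84*w + 1.04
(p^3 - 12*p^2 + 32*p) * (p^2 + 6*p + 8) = p^5 - 6*p^4 - 32*p^3 + 96*p^2 + 256*p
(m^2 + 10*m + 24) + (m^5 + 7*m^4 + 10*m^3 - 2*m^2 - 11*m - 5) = m^5 + 7*m^4 + 10*m^3 - m^2 - m + 19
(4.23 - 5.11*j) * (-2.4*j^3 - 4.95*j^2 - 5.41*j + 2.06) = 12.264*j^4 + 15.1425*j^3 + 6.7066*j^2 - 33.4109*j + 8.7138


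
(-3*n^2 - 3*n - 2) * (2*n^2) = -6*n^4 - 6*n^3 - 4*n^2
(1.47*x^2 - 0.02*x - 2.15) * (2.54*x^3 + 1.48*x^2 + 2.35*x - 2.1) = 3.7338*x^5 + 2.1248*x^4 - 2.0361*x^3 - 6.316*x^2 - 5.0105*x + 4.515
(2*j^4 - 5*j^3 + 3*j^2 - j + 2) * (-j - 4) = -2*j^5 - 3*j^4 + 17*j^3 - 11*j^2 + 2*j - 8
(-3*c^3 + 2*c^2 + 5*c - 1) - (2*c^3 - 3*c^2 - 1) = -5*c^3 + 5*c^2 + 5*c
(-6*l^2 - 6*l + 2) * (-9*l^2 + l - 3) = 54*l^4 + 48*l^3 - 6*l^2 + 20*l - 6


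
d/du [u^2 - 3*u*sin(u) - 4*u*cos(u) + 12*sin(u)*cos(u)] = 4*u*sin(u) - 3*u*cos(u) + 2*u - 3*sin(u) - 4*cos(u) + 12*cos(2*u)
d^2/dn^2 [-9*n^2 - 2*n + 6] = -18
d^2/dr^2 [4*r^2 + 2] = 8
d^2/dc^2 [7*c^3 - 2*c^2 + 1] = 42*c - 4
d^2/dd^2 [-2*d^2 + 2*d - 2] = -4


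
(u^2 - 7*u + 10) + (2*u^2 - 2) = 3*u^2 - 7*u + 8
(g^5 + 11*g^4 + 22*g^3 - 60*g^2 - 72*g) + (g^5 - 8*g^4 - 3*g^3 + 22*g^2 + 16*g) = 2*g^5 + 3*g^4 + 19*g^3 - 38*g^2 - 56*g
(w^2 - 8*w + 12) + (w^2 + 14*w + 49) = 2*w^2 + 6*w + 61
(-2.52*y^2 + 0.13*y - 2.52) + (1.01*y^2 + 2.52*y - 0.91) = -1.51*y^2 + 2.65*y - 3.43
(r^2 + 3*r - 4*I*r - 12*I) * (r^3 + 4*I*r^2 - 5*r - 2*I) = r^5 + 3*r^4 + 11*r^3 + 33*r^2 + 18*I*r^2 - 8*r + 54*I*r - 24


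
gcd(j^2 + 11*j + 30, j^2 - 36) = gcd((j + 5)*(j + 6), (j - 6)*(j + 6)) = j + 6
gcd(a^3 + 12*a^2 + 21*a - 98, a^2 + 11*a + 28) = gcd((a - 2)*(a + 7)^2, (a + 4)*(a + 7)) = a + 7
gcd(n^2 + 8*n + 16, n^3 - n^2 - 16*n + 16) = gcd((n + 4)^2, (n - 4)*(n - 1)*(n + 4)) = n + 4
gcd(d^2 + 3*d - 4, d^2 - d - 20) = d + 4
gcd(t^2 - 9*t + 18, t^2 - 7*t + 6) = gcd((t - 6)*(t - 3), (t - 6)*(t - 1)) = t - 6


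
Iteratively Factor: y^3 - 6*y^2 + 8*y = (y - 4)*(y^2 - 2*y) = (y - 4)*(y - 2)*(y)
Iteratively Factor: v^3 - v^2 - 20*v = (v - 5)*(v^2 + 4*v) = (v - 5)*(v + 4)*(v)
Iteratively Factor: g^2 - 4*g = (g - 4)*(g)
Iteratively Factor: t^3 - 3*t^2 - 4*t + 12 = (t - 2)*(t^2 - t - 6) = (t - 2)*(t + 2)*(t - 3)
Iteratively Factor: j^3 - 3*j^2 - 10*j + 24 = (j - 2)*(j^2 - j - 12) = (j - 2)*(j + 3)*(j - 4)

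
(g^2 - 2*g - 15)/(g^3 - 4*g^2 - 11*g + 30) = 1/(g - 2)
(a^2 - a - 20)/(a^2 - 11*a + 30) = (a + 4)/(a - 6)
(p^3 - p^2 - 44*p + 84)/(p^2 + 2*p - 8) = (p^2 + p - 42)/(p + 4)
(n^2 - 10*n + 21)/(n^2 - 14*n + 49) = (n - 3)/(n - 7)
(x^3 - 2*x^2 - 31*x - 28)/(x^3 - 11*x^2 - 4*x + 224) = (x + 1)/(x - 8)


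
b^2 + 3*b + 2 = (b + 1)*(b + 2)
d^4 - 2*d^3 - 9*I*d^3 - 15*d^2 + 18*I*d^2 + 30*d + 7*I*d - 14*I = (d - 2)*(d - 7*I)*(d - I)^2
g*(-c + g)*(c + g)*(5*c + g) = -5*c^3*g - c^2*g^2 + 5*c*g^3 + g^4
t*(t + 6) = t^2 + 6*t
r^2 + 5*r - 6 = (r - 1)*(r + 6)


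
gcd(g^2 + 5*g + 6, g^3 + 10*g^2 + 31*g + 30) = g^2 + 5*g + 6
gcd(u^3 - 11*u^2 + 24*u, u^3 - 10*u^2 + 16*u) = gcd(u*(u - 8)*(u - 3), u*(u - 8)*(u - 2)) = u^2 - 8*u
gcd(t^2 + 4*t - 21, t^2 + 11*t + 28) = t + 7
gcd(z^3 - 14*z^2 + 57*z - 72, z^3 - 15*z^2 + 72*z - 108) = z - 3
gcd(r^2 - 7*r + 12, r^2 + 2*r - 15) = r - 3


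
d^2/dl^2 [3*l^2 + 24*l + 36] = 6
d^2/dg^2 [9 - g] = 0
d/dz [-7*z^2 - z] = -14*z - 1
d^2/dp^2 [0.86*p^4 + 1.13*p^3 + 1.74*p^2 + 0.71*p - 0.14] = 10.32*p^2 + 6.78*p + 3.48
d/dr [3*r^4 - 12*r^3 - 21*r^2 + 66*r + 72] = 12*r^3 - 36*r^2 - 42*r + 66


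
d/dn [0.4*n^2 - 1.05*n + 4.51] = 0.8*n - 1.05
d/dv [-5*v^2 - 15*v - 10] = -10*v - 15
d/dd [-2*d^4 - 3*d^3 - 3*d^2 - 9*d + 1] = -8*d^3 - 9*d^2 - 6*d - 9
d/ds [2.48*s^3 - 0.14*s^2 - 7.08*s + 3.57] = 7.44*s^2 - 0.28*s - 7.08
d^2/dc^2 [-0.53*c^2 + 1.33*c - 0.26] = -1.06000000000000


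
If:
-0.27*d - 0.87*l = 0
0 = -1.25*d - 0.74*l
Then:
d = 0.00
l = 0.00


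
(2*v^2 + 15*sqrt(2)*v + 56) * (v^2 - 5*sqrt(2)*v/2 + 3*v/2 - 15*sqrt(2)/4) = 2*v^4 + 3*v^3 + 10*sqrt(2)*v^3 - 19*v^2 + 15*sqrt(2)*v^2 - 140*sqrt(2)*v - 57*v/2 - 210*sqrt(2)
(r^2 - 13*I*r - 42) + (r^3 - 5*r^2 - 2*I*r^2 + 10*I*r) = r^3 - 4*r^2 - 2*I*r^2 - 3*I*r - 42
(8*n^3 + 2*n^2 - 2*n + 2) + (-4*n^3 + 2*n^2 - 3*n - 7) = 4*n^3 + 4*n^2 - 5*n - 5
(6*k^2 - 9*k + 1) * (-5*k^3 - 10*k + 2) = -30*k^5 + 45*k^4 - 65*k^3 + 102*k^2 - 28*k + 2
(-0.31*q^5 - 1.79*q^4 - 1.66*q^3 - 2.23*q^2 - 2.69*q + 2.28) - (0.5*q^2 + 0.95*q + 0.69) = -0.31*q^5 - 1.79*q^4 - 1.66*q^3 - 2.73*q^2 - 3.64*q + 1.59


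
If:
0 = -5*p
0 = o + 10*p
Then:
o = 0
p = 0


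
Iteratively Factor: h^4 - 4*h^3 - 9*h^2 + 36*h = (h - 4)*(h^3 - 9*h) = h*(h - 4)*(h^2 - 9) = h*(h - 4)*(h - 3)*(h + 3)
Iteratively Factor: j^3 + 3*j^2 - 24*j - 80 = (j - 5)*(j^2 + 8*j + 16) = (j - 5)*(j + 4)*(j + 4)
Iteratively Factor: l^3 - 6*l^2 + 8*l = (l)*(l^2 - 6*l + 8) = l*(l - 2)*(l - 4)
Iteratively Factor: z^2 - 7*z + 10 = (z - 2)*(z - 5)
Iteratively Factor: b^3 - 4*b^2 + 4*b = (b)*(b^2 - 4*b + 4) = b*(b - 2)*(b - 2)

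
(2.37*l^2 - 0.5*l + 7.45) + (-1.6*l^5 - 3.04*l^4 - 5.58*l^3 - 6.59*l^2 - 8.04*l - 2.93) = -1.6*l^5 - 3.04*l^4 - 5.58*l^3 - 4.22*l^2 - 8.54*l + 4.52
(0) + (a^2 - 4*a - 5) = a^2 - 4*a - 5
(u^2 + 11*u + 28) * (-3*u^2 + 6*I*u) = -3*u^4 - 33*u^3 + 6*I*u^3 - 84*u^2 + 66*I*u^2 + 168*I*u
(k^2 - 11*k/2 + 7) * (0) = 0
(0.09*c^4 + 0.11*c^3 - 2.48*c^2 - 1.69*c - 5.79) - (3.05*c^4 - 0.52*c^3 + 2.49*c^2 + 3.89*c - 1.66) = -2.96*c^4 + 0.63*c^3 - 4.97*c^2 - 5.58*c - 4.13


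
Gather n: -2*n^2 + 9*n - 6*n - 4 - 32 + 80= -2*n^2 + 3*n + 44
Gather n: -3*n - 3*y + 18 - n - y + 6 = -4*n - 4*y + 24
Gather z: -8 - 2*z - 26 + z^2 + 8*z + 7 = z^2 + 6*z - 27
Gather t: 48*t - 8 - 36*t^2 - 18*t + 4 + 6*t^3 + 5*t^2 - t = 6*t^3 - 31*t^2 + 29*t - 4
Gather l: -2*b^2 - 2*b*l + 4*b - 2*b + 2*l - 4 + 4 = -2*b^2 + 2*b + l*(2 - 2*b)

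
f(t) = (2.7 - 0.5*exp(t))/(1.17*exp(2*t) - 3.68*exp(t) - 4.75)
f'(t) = (2.7 - 0.5*exp(t))*(-2.34*exp(2*t) + 3.68*exp(t))/(1.17*exp(2*t) - 3.68*exp(t) - 4.75)^2 - 0.5*exp(t)/(1.17*exp(2*t) - 3.68*exp(t) - 4.75) = (0.585*exp(2*t) - 6.318*exp(t) + 12.311)*exp(t)/(1.3689*exp(4*t) - 8.6112*exp(3*t) + 2.4274*exp(2*t) + 34.96*exp(t) + 22.5625)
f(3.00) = -0.02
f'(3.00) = 0.02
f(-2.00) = -0.50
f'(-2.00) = 0.06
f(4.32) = -0.01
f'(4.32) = 0.01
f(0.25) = -0.27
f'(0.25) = 0.12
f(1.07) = -0.22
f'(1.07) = -0.11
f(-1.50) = -0.47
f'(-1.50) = 0.08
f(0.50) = -0.25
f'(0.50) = 0.10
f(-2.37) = -0.52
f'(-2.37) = 0.04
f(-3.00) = -0.54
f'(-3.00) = 0.02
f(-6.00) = -0.57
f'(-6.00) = 0.00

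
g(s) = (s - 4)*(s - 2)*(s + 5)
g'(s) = (s - 4)*(s - 2) + (s - 4)*(s + 5) + (s - 2)*(s + 5)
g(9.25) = 542.39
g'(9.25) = 216.19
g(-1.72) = 69.79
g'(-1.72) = -9.68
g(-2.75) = 72.14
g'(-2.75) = 6.19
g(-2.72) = 72.32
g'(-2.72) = 5.64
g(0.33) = 32.67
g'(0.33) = -22.33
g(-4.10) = 44.47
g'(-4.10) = 36.63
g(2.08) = -1.09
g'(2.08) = -13.18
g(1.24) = 13.09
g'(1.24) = -19.87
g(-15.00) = -3230.00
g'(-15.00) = 683.00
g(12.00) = 1360.00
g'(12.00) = 386.00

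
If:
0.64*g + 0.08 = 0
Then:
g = -0.12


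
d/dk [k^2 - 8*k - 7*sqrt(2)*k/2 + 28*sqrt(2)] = 2*k - 8 - 7*sqrt(2)/2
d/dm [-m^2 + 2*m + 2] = 2 - 2*m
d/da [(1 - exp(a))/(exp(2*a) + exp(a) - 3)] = (-(1 - exp(a))*(2*exp(a) + 1) - exp(2*a) - exp(a) + 3)*exp(a)/(exp(2*a) + exp(a) - 3)^2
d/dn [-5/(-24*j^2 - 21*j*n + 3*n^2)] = 5*(-7*j + 2*n)/(3*(8*j^2 + 7*j*n - n^2)^2)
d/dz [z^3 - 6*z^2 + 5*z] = 3*z^2 - 12*z + 5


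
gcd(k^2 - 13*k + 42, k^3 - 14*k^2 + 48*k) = k - 6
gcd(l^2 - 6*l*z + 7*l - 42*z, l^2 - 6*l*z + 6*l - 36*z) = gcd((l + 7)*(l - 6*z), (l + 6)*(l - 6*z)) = -l + 6*z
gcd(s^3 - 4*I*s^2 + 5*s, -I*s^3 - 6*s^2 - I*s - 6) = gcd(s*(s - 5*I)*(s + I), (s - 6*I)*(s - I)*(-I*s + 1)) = s + I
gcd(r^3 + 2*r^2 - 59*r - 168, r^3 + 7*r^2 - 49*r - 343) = r + 7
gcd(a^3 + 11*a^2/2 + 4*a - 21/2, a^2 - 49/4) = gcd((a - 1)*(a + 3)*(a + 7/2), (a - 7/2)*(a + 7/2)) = a + 7/2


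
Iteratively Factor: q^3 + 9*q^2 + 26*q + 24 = (q + 4)*(q^2 + 5*q + 6) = (q + 3)*(q + 4)*(q + 2)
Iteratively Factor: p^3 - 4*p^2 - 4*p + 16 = (p - 4)*(p^2 - 4) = (p - 4)*(p + 2)*(p - 2)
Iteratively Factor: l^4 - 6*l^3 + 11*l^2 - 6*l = (l - 1)*(l^3 - 5*l^2 + 6*l) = l*(l - 1)*(l^2 - 5*l + 6) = l*(l - 3)*(l - 1)*(l - 2)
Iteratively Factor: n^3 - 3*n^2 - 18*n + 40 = (n - 2)*(n^2 - n - 20) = (n - 2)*(n + 4)*(n - 5)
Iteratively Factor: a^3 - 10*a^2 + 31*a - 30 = (a - 3)*(a^2 - 7*a + 10) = (a - 3)*(a - 2)*(a - 5)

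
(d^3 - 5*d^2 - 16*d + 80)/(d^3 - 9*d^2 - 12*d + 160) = (d - 4)/(d - 8)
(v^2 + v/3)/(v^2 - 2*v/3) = (3*v + 1)/(3*v - 2)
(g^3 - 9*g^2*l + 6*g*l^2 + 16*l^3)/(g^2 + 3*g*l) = (g^3 - 9*g^2*l + 6*g*l^2 + 16*l^3)/(g*(g + 3*l))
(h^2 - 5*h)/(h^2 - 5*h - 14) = h*(5 - h)/(-h^2 + 5*h + 14)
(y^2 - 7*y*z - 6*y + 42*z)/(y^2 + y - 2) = (y^2 - 7*y*z - 6*y + 42*z)/(y^2 + y - 2)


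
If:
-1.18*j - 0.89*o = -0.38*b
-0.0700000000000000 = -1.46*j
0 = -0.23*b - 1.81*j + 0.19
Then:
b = 0.45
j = 0.05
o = 0.13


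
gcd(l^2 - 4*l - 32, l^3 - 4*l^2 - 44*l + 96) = l - 8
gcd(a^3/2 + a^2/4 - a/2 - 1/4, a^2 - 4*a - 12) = 1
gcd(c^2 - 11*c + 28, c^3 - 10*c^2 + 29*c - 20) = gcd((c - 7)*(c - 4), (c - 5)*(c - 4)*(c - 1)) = c - 4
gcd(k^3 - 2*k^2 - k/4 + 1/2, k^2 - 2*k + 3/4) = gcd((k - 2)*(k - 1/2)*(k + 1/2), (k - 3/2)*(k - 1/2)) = k - 1/2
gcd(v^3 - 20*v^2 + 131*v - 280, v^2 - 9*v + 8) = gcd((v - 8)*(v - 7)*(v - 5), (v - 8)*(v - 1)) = v - 8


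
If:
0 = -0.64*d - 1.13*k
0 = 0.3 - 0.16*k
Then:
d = -3.31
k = 1.88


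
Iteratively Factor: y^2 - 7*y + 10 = (y - 5)*(y - 2)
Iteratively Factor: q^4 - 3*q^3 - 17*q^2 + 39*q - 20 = (q - 1)*(q^3 - 2*q^2 - 19*q + 20) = (q - 5)*(q - 1)*(q^2 + 3*q - 4) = (q - 5)*(q - 1)^2*(q + 4)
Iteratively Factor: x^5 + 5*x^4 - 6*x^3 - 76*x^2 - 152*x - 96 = (x + 3)*(x^4 + 2*x^3 - 12*x^2 - 40*x - 32) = (x - 4)*(x + 3)*(x^3 + 6*x^2 + 12*x + 8) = (x - 4)*(x + 2)*(x + 3)*(x^2 + 4*x + 4) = (x - 4)*(x + 2)^2*(x + 3)*(x + 2)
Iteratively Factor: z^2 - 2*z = (z)*(z - 2)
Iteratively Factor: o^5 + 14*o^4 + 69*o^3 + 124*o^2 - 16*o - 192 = (o - 1)*(o^4 + 15*o^3 + 84*o^2 + 208*o + 192) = (o - 1)*(o + 4)*(o^3 + 11*o^2 + 40*o + 48) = (o - 1)*(o + 4)^2*(o^2 + 7*o + 12) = (o - 1)*(o + 4)^3*(o + 3)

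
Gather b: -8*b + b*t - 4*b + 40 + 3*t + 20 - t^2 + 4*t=b*(t - 12) - t^2 + 7*t + 60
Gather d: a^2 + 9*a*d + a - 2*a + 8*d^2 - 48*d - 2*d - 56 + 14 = a^2 - a + 8*d^2 + d*(9*a - 50) - 42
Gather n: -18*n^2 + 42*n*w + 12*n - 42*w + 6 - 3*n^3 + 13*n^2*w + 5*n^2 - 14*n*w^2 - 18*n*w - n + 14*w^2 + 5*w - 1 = -3*n^3 + n^2*(13*w - 13) + n*(-14*w^2 + 24*w + 11) + 14*w^2 - 37*w + 5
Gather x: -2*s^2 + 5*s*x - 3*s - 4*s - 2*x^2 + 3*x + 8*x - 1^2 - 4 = -2*s^2 - 7*s - 2*x^2 + x*(5*s + 11) - 5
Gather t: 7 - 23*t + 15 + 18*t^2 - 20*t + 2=18*t^2 - 43*t + 24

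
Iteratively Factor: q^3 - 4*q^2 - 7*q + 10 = (q - 1)*(q^2 - 3*q - 10) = (q - 1)*(q + 2)*(q - 5)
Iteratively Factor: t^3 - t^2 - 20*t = (t - 5)*(t^2 + 4*t) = (t - 5)*(t + 4)*(t)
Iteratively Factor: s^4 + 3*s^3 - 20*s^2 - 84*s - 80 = (s - 5)*(s^3 + 8*s^2 + 20*s + 16) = (s - 5)*(s + 2)*(s^2 + 6*s + 8) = (s - 5)*(s + 2)^2*(s + 4)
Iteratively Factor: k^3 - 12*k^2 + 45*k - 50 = (k - 5)*(k^2 - 7*k + 10) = (k - 5)*(k - 2)*(k - 5)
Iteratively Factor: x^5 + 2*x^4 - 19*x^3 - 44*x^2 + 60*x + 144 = (x - 4)*(x^4 + 6*x^3 + 5*x^2 - 24*x - 36) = (x - 4)*(x + 3)*(x^3 + 3*x^2 - 4*x - 12) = (x - 4)*(x + 2)*(x + 3)*(x^2 + x - 6) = (x - 4)*(x + 2)*(x + 3)^2*(x - 2)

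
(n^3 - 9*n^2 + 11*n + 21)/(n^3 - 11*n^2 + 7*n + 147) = (n^2 - 2*n - 3)/(n^2 - 4*n - 21)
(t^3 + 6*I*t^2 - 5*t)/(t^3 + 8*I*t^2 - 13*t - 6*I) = t*(t + 5*I)/(t^2 + 7*I*t - 6)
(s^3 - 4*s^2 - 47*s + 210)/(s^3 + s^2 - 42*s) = (s - 5)/s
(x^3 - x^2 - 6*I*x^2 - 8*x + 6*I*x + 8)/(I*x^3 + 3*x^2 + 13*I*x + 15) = (-I*x^3 + x^2*(-6 + I) + x*(6 + 8*I) - 8*I)/(x^3 - 3*I*x^2 + 13*x - 15*I)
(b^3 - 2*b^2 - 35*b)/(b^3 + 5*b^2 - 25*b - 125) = b*(b - 7)/(b^2 - 25)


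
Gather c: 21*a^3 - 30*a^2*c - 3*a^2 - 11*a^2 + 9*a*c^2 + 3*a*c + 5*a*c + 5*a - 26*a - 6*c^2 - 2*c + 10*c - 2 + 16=21*a^3 - 14*a^2 - 21*a + c^2*(9*a - 6) + c*(-30*a^2 + 8*a + 8) + 14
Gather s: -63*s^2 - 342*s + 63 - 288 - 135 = -63*s^2 - 342*s - 360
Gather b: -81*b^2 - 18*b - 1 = -81*b^2 - 18*b - 1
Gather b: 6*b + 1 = 6*b + 1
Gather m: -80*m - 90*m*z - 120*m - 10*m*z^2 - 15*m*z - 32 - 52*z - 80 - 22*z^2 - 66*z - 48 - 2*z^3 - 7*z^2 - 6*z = m*(-10*z^2 - 105*z - 200) - 2*z^3 - 29*z^2 - 124*z - 160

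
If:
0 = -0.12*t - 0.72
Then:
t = -6.00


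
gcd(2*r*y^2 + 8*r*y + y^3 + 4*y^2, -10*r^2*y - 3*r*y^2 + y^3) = 2*r*y + y^2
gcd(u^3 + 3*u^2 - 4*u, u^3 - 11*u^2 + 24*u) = u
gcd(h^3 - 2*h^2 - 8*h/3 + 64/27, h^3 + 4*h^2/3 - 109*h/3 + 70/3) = h - 2/3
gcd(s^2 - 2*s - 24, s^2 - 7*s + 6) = s - 6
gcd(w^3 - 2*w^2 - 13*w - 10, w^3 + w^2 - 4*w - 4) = w^2 + 3*w + 2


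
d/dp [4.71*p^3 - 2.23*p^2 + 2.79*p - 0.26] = 14.13*p^2 - 4.46*p + 2.79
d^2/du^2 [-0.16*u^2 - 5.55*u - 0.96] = -0.320000000000000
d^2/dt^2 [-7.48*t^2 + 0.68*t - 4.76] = -14.9600000000000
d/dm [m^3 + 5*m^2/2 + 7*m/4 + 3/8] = 3*m^2 + 5*m + 7/4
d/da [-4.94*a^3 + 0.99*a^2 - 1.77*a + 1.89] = -14.82*a^2 + 1.98*a - 1.77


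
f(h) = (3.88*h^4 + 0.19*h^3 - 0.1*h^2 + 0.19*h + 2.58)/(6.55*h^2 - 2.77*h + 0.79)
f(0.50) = 2.80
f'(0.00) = 11.69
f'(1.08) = 0.56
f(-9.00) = 45.50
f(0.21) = 5.28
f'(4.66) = 5.79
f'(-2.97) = -3.22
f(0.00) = 3.27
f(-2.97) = 4.46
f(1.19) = 1.59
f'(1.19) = 0.96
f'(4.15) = 5.18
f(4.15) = 11.42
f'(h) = (2.77 - 13.1*h)*(3.88*h^4 + 0.19*h^3 - 0.1*h^2 + 0.19*h + 2.58)/(6.55*h^2 - 2.77*h + 0.79)^2 + (15.52*h^3 + 0.57*h^2 - 0.2*h + 0.19)/(6.55*h^2 - 2.77*h + 0.79)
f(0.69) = 1.81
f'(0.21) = 0.84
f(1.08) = 1.51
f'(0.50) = -8.06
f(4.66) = 14.22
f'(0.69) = -2.95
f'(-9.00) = -10.38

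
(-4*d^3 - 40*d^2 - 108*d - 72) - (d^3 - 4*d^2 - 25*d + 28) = -5*d^3 - 36*d^2 - 83*d - 100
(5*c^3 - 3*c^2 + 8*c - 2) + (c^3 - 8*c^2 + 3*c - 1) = 6*c^3 - 11*c^2 + 11*c - 3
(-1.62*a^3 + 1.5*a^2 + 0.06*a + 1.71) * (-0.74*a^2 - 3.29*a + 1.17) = 1.1988*a^5 + 4.2198*a^4 - 6.8748*a^3 + 0.2922*a^2 - 5.5557*a + 2.0007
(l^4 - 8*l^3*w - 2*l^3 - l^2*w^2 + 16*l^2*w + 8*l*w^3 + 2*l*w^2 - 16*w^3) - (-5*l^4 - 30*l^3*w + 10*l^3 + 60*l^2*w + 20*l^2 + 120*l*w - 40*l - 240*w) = 6*l^4 + 22*l^3*w - 12*l^3 - l^2*w^2 - 44*l^2*w - 20*l^2 + 8*l*w^3 + 2*l*w^2 - 120*l*w + 40*l - 16*w^3 + 240*w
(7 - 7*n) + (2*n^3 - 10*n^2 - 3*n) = 2*n^3 - 10*n^2 - 10*n + 7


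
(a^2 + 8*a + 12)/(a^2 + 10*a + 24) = (a + 2)/(a + 4)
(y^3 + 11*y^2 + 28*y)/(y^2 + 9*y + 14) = y*(y + 4)/(y + 2)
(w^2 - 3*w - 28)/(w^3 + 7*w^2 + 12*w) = (w - 7)/(w*(w + 3))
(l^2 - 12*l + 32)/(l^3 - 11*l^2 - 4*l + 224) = (l - 4)/(l^2 - 3*l - 28)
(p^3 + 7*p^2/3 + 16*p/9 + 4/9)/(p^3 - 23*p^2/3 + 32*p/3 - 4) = (9*p^3 + 21*p^2 + 16*p + 4)/(3*(3*p^3 - 23*p^2 + 32*p - 12))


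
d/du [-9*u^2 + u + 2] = 1 - 18*u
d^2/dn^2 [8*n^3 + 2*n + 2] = 48*n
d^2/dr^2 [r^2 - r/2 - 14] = 2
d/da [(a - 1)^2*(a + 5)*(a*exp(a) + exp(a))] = (a^4 + 8*a^3 + 6*a^2 - 16*a + 1)*exp(a)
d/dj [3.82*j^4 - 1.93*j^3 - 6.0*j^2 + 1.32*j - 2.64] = 15.28*j^3 - 5.79*j^2 - 12.0*j + 1.32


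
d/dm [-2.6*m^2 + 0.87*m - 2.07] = 0.87 - 5.2*m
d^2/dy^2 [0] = 0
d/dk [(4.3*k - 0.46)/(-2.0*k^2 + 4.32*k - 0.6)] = (8.6*k^2 - 1.84*k - 0.592799999999999)/(4.0*k^4 - 17.28*k^3 + 21.0624*k^2 - 5.184*k + 0.36)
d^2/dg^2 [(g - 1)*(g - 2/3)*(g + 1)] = 6*g - 4/3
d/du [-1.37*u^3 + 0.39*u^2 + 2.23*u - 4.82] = -4.11*u^2 + 0.78*u + 2.23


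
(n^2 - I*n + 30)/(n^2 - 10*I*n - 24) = (n + 5*I)/(n - 4*I)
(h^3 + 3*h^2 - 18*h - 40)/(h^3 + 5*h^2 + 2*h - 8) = (h^2 + h - 20)/(h^2 + 3*h - 4)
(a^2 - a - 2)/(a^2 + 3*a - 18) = (a^2 - a - 2)/(a^2 + 3*a - 18)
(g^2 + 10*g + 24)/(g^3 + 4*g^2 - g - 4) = (g + 6)/(g^2 - 1)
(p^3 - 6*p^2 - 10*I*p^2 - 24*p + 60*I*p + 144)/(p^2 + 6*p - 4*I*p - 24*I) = (p^2 - 6*p*(1 + I) + 36*I)/(p + 6)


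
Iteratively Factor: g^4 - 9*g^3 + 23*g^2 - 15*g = (g - 5)*(g^3 - 4*g^2 + 3*g) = (g - 5)*(g - 3)*(g^2 - g) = g*(g - 5)*(g - 3)*(g - 1)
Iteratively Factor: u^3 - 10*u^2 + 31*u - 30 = (u - 2)*(u^2 - 8*u + 15) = (u - 5)*(u - 2)*(u - 3)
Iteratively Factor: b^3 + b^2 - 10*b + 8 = (b - 1)*(b^2 + 2*b - 8) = (b - 1)*(b + 4)*(b - 2)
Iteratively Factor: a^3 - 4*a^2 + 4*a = (a - 2)*(a^2 - 2*a) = a*(a - 2)*(a - 2)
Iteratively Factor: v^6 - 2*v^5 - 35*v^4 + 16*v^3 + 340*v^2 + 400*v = (v)*(v^5 - 2*v^4 - 35*v^3 + 16*v^2 + 340*v + 400) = v*(v - 5)*(v^4 + 3*v^3 - 20*v^2 - 84*v - 80) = v*(v - 5)*(v + 4)*(v^3 - v^2 - 16*v - 20) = v*(v - 5)*(v + 2)*(v + 4)*(v^2 - 3*v - 10) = v*(v - 5)^2*(v + 2)*(v + 4)*(v + 2)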